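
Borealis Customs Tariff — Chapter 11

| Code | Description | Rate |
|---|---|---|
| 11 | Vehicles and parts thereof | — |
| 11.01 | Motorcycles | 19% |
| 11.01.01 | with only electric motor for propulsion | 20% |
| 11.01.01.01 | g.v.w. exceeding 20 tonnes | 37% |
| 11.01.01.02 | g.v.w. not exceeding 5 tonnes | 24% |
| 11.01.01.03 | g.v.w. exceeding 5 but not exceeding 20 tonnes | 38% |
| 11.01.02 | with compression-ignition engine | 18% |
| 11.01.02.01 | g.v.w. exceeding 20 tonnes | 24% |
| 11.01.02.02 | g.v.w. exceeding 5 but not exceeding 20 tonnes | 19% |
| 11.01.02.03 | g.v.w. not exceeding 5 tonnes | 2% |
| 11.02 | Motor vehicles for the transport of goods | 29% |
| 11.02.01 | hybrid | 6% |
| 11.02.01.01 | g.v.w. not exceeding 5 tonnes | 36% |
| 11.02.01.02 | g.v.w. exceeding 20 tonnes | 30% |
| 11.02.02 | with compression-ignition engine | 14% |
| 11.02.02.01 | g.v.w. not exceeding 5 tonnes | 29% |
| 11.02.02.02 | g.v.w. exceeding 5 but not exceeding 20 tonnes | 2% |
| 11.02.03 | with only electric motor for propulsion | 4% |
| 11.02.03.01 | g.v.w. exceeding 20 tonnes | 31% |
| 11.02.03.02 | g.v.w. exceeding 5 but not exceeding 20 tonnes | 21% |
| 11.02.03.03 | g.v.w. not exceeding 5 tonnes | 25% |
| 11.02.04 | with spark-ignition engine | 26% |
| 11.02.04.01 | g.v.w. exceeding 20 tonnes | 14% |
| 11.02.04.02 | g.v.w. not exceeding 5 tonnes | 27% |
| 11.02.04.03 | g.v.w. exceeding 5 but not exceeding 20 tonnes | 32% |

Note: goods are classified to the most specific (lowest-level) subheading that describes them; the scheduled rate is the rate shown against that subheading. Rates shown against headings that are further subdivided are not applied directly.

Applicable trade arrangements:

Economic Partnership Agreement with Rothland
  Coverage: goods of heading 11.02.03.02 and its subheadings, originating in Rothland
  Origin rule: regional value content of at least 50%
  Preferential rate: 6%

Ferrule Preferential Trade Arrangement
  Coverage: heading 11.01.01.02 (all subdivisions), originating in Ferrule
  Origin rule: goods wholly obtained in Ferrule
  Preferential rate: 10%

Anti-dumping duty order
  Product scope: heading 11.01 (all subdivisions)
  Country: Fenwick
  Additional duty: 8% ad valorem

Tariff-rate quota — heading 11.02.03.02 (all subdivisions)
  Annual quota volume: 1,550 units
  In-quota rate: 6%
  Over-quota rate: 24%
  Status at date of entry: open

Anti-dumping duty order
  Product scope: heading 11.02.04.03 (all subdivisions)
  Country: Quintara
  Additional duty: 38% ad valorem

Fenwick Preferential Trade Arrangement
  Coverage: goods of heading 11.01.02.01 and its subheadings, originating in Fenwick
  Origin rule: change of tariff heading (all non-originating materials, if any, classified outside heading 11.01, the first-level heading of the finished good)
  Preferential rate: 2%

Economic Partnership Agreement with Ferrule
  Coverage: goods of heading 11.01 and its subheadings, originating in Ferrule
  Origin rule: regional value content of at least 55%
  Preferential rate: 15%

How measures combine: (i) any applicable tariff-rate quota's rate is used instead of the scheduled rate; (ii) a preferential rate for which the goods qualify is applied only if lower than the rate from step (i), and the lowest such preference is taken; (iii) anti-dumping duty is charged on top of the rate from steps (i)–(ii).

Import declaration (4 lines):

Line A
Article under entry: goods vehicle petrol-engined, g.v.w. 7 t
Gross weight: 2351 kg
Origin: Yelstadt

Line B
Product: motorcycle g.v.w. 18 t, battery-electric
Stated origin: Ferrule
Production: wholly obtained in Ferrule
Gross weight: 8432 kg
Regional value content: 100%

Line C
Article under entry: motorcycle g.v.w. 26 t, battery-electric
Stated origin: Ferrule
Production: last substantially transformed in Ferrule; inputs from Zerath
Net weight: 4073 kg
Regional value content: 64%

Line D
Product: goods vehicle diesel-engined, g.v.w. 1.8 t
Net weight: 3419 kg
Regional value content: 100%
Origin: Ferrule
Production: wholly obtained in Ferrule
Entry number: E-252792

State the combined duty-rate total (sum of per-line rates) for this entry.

91%

Line A: goods vehicle → 11.02; petrol-engined → 11.02.04; g.v.w. 7 t → 11.02.04.03. Scheduled 32%. No special measure applies. → 32%.
Line B: motorcycle → 11.01; battery-electric → 11.01.01; g.v.w. 18 t → 11.01.01.03. Scheduled 38%. Ferrule agreement on 11.01.01.02: 11.01.01.03 not covered; Ferrule agreement on 11.01: RVC ≥ 55% → 15% available; preferential 15%. → 15%.
Line C: motorcycle → 11.01; battery-electric → 11.01.01; g.v.w. 26 t → 11.01.01.01. Scheduled 37%. Ferrule agreement on 11.01.01.02: 11.01.01.01 not covered; Ferrule agreement on 11.01: RVC ≥ 55% → 15% available; preferential 15%. → 15%.
Line D: goods vehicle → 11.02; diesel-engined → 11.02.02; g.v.w. 1.8 t → 11.02.02.01. Scheduled 29%. Ferrule agreement on 11.01.01.02: 11.02.02.01 not covered; Ferrule agreement on 11.01: 11.02.02.01 not covered. → 29%.
Sum: 32% + 15% + 15% + 29% = 91%.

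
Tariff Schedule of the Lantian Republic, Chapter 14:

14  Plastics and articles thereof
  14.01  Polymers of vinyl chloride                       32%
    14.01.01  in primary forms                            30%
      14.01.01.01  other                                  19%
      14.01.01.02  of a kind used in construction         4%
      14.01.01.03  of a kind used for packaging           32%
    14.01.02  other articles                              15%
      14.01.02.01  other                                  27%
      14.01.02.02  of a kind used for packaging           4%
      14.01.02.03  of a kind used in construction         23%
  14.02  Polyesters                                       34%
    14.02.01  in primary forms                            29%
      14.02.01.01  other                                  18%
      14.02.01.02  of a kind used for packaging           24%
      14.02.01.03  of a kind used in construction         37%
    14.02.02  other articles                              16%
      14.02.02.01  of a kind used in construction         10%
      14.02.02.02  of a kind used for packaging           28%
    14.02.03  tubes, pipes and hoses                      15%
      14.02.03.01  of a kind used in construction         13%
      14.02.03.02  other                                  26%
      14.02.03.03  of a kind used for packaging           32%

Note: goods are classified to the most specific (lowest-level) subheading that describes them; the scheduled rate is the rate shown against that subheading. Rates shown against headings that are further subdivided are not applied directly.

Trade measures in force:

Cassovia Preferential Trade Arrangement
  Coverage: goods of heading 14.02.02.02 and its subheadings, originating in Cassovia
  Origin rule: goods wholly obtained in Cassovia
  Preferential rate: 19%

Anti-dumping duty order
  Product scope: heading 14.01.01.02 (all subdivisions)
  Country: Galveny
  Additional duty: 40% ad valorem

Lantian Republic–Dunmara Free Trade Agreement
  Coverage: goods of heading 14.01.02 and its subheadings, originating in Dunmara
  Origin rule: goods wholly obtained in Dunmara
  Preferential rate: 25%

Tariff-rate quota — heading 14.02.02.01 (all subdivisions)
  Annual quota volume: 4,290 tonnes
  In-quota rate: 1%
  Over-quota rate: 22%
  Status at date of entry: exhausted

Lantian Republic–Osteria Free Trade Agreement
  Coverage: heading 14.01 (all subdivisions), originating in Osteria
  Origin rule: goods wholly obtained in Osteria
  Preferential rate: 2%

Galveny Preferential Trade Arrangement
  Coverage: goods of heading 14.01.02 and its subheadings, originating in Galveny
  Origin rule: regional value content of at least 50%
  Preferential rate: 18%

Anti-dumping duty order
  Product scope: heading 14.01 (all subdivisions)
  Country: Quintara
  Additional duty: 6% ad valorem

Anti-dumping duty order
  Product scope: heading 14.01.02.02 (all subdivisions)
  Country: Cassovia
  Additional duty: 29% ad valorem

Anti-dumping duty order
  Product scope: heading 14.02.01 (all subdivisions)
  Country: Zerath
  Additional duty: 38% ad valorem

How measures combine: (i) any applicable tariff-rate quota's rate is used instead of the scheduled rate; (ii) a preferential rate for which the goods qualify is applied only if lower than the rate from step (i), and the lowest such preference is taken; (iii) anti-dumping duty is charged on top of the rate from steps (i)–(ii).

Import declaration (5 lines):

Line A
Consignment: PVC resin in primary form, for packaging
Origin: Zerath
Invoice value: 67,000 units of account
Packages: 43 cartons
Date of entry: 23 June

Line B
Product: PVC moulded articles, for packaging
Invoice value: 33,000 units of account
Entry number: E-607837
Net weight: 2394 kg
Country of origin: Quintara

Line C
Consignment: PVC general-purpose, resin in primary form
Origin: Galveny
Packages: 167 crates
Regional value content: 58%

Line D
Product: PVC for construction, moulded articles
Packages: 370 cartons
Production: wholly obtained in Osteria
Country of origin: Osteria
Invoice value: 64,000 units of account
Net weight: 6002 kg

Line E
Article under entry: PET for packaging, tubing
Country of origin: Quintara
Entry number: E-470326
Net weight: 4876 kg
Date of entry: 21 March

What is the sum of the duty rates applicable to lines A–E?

Line A: PVC → 14.01; resin in primary form → 14.01.01; for packaging → 14.01.01.03. Scheduled 32%. No special measure applies. → 32%.
Line B: PVC → 14.01; moulded articles → 14.01.02; for packaging → 14.01.02.02. Scheduled 4%. anti-dumping (Quintara, 14.01): +6%; total 4% + 6% = 10%. → 10%.
Line C: PVC → 14.01; resin in primary form → 14.01.01; general-purpose → 14.01.01.01. Scheduled 19%. Galveny agreement on 14.01.02: 14.01.01.01 not covered. → 19%.
Line D: PVC → 14.01; moulded articles → 14.01.02; for construction → 14.01.02.03. Scheduled 23%. Osteria agreement on 14.01: wholly obtained → 2% available; preferential 2%. → 2%.
Line E: PET → 14.02; tubing → 14.02.03; for packaging → 14.02.03.03. Scheduled 32%. No special measure applies. → 32%.
Sum: 32% + 10% + 19% + 2% + 32% = 95%.

95%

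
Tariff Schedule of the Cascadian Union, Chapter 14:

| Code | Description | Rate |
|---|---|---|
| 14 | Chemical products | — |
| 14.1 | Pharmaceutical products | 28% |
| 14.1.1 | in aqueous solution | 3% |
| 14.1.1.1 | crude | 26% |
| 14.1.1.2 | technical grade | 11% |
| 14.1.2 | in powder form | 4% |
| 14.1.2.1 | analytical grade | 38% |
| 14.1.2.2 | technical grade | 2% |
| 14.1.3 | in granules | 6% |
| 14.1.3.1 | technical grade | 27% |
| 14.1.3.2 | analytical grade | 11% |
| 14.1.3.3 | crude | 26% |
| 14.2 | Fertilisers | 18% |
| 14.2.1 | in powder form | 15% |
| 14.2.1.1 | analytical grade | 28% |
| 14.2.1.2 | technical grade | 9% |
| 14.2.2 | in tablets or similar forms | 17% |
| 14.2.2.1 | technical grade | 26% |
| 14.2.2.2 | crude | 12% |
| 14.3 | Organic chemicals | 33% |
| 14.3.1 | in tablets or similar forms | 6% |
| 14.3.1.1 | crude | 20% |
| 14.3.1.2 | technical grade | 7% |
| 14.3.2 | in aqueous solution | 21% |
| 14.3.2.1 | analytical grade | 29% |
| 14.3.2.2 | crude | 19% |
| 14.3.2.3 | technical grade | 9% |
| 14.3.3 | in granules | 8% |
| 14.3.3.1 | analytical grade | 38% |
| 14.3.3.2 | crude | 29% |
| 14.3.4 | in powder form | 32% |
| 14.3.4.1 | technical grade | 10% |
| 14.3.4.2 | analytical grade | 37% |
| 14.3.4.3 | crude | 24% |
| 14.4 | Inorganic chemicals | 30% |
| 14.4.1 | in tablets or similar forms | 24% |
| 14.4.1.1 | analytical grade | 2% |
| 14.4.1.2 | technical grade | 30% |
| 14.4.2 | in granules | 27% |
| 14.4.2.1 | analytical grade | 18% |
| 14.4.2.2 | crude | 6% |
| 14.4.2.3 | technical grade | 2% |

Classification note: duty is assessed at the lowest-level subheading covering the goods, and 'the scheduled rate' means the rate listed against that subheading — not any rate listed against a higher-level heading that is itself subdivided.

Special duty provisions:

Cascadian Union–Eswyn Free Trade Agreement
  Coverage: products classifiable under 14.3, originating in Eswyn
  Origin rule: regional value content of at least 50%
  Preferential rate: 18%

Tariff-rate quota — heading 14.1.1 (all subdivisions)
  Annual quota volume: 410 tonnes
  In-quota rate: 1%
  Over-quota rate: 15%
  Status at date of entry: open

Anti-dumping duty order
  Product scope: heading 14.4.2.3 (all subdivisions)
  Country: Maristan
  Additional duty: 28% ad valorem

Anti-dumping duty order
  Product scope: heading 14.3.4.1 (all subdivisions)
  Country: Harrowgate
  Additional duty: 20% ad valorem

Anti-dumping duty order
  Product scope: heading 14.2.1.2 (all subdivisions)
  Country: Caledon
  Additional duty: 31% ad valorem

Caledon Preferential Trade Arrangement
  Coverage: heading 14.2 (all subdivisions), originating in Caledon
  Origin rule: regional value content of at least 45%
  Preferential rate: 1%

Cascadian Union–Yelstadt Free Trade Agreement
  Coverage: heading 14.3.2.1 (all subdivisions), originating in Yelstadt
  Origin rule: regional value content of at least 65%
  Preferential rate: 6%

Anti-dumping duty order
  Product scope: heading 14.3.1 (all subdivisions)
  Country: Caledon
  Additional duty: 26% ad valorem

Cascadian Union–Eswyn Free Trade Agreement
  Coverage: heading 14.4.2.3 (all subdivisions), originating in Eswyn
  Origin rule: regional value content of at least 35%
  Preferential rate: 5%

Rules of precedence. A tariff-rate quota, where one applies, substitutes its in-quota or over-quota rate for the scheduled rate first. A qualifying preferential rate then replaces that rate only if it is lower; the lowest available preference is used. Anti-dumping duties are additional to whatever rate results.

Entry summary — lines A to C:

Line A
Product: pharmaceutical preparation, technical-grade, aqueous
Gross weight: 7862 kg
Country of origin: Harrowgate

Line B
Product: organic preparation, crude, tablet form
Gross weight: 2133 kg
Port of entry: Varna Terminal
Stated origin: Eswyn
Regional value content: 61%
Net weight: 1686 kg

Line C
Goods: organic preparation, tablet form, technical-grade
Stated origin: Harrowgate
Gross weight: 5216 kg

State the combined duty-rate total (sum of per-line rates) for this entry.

Line A: pharmaceutical → 14.1; aqueous → 14.1.1; technical-grade → 14.1.1.2. Scheduled 11%. quota on 14.1.1 open → in-quota 1%. → 1%.
Line B: organic → 14.3; tablet form → 14.3.1; crude → 14.3.1.1. Scheduled 20%. Eswyn agreement on 14.3: RVC ≥ 50% → 18% available; Eswyn agreement on 14.4.2.3: 14.3.1.1 not covered; preferential 18%. → 18%.
Line C: organic → 14.3; tablet form → 14.3.1; technical-grade → 14.3.1.2. Scheduled 7%. No special measure applies. → 7%.
Sum: 1% + 18% + 7% = 26%.

26%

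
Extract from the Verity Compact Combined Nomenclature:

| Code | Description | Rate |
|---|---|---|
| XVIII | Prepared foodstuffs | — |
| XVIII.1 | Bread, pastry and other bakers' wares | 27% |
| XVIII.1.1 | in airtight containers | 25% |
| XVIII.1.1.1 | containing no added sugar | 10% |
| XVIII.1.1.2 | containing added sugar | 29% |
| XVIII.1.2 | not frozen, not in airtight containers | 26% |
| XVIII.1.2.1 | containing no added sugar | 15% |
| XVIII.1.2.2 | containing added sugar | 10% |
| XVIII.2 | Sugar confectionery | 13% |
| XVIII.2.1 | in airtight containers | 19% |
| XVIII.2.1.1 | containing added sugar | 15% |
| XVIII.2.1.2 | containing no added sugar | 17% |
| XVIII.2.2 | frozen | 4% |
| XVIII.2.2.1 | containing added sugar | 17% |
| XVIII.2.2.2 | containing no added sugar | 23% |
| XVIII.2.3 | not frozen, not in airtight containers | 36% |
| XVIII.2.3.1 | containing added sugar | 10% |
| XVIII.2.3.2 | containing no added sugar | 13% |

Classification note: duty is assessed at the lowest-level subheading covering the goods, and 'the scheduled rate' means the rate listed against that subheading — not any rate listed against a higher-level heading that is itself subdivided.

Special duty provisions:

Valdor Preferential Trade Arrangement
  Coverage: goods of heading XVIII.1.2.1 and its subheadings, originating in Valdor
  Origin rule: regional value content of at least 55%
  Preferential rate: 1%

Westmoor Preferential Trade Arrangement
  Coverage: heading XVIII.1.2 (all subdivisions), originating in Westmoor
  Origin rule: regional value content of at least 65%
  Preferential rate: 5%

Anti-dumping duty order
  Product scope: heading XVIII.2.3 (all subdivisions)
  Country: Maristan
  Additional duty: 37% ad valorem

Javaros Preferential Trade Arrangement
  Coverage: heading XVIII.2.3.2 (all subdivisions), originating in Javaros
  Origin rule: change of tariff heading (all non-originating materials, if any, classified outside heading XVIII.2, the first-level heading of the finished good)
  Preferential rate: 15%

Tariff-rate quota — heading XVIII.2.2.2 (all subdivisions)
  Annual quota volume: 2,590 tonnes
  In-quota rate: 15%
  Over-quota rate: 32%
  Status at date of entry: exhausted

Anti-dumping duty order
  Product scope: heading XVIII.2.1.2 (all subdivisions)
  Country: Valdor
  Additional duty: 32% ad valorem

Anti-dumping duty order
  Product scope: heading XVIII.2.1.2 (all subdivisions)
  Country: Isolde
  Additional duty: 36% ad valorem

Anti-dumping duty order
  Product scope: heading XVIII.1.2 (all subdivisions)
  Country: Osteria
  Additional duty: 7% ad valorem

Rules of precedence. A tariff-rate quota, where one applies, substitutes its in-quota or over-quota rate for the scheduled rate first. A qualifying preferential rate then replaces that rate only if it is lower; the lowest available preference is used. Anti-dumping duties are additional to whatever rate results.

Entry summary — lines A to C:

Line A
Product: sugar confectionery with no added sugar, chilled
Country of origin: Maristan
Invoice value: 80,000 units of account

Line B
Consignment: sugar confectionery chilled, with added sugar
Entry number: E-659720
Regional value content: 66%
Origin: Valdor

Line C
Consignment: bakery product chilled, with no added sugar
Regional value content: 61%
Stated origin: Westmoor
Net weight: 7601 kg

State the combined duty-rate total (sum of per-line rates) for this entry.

Line A: sugar confectionery → XVIII.2; chilled → XVIII.2.3; with no added sugar → XVIII.2.3.2. Scheduled 13%. anti-dumping (Maristan, XVIII.2.3): +37%; total 13% + 37% = 50%. → 50%.
Line B: sugar confectionery → XVIII.2; chilled → XVIII.2.3; with added sugar → XVIII.2.3.1. Scheduled 10%. Valdor agreement on XVIII.1.2.1: XVIII.2.3.1 not covered. → 10%.
Line C: bakery product → XVIII.1; chilled → XVIII.1.2; with no added sugar → XVIII.1.2.1. Scheduled 15%. Westmoor agreement on XVIII.1.2: RVC < 65%. → 15%.
Sum: 50% + 10% + 15% = 75%.

75%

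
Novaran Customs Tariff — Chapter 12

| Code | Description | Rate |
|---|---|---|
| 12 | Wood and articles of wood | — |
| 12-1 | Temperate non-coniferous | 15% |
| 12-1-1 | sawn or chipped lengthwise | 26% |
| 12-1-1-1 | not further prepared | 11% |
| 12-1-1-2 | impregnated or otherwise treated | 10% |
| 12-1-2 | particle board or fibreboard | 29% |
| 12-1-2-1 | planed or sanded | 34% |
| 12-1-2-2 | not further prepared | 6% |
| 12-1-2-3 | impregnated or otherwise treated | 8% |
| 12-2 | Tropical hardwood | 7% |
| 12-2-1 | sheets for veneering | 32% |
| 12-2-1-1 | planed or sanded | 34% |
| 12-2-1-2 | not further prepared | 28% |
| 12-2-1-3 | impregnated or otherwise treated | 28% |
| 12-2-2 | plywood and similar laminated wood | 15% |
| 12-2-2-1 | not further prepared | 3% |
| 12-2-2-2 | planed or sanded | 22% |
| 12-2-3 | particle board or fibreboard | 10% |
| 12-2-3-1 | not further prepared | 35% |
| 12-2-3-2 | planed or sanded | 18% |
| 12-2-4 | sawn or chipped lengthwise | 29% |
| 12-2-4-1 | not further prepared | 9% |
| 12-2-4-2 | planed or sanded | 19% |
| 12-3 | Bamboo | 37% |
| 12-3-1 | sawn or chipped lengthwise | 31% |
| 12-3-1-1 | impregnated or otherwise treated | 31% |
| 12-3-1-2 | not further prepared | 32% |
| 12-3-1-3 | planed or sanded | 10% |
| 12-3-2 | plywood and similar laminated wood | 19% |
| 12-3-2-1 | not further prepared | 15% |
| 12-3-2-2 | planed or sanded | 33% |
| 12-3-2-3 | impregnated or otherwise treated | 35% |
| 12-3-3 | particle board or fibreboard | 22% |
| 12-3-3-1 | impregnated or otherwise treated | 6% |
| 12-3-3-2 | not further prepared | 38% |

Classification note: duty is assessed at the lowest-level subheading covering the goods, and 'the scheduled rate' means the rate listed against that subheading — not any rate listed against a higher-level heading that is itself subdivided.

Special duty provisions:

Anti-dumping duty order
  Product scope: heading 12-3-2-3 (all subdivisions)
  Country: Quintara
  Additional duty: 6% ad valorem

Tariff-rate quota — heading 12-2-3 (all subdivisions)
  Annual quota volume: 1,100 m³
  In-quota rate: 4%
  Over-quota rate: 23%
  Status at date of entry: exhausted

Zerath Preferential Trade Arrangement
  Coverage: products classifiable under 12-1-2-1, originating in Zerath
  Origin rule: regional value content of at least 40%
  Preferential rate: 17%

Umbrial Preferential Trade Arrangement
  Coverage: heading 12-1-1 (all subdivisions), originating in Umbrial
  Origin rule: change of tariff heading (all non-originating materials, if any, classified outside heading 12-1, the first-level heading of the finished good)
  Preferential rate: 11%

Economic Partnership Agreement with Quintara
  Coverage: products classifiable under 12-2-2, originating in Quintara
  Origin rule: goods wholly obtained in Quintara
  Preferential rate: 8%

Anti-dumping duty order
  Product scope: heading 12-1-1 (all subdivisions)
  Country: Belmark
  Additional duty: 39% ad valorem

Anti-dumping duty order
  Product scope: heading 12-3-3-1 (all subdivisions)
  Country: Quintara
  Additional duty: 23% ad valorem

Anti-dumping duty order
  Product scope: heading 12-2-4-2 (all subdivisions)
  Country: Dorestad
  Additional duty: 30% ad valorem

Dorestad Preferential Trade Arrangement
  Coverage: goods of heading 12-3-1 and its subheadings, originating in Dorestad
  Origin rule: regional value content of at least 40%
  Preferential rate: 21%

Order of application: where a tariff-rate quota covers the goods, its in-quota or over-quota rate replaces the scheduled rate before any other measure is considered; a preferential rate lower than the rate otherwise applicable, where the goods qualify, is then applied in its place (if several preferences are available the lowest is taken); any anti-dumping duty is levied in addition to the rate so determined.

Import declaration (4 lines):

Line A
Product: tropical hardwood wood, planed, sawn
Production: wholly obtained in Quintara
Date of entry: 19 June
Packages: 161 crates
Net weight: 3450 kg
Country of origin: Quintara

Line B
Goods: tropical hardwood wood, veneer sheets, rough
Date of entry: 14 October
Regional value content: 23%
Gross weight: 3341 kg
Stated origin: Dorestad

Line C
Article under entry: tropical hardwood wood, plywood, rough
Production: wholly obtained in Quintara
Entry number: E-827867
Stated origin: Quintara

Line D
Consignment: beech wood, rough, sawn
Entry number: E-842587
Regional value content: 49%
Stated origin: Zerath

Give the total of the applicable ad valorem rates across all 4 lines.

Line A: tropical hardwood → 12-2; sawn → 12-2-4; planed → 12-2-4-2. Scheduled 19%. Quintara agreement on 12-2-2: 12-2-4-2 not covered. → 19%.
Line B: tropical hardwood → 12-2; veneer sheets → 12-2-1; rough → 12-2-1-2. Scheduled 28%. Dorestad agreement on 12-3-1: 12-2-1-2 not covered. → 28%.
Line C: tropical hardwood → 12-2; plywood → 12-2-2; rough → 12-2-2-1. Scheduled 3%. Quintara agreement on 12-2-2: wholly obtained → 8% available; preference 8% not lower than 3% → no reduction. → 3%.
Line D: beech → 12-1; sawn → 12-1-1; rough → 12-1-1-1. Scheduled 11%. Zerath agreement on 12-1-2-1: 12-1-1-1 not covered. → 11%.
Sum: 19% + 28% + 3% + 11% = 61%.

61%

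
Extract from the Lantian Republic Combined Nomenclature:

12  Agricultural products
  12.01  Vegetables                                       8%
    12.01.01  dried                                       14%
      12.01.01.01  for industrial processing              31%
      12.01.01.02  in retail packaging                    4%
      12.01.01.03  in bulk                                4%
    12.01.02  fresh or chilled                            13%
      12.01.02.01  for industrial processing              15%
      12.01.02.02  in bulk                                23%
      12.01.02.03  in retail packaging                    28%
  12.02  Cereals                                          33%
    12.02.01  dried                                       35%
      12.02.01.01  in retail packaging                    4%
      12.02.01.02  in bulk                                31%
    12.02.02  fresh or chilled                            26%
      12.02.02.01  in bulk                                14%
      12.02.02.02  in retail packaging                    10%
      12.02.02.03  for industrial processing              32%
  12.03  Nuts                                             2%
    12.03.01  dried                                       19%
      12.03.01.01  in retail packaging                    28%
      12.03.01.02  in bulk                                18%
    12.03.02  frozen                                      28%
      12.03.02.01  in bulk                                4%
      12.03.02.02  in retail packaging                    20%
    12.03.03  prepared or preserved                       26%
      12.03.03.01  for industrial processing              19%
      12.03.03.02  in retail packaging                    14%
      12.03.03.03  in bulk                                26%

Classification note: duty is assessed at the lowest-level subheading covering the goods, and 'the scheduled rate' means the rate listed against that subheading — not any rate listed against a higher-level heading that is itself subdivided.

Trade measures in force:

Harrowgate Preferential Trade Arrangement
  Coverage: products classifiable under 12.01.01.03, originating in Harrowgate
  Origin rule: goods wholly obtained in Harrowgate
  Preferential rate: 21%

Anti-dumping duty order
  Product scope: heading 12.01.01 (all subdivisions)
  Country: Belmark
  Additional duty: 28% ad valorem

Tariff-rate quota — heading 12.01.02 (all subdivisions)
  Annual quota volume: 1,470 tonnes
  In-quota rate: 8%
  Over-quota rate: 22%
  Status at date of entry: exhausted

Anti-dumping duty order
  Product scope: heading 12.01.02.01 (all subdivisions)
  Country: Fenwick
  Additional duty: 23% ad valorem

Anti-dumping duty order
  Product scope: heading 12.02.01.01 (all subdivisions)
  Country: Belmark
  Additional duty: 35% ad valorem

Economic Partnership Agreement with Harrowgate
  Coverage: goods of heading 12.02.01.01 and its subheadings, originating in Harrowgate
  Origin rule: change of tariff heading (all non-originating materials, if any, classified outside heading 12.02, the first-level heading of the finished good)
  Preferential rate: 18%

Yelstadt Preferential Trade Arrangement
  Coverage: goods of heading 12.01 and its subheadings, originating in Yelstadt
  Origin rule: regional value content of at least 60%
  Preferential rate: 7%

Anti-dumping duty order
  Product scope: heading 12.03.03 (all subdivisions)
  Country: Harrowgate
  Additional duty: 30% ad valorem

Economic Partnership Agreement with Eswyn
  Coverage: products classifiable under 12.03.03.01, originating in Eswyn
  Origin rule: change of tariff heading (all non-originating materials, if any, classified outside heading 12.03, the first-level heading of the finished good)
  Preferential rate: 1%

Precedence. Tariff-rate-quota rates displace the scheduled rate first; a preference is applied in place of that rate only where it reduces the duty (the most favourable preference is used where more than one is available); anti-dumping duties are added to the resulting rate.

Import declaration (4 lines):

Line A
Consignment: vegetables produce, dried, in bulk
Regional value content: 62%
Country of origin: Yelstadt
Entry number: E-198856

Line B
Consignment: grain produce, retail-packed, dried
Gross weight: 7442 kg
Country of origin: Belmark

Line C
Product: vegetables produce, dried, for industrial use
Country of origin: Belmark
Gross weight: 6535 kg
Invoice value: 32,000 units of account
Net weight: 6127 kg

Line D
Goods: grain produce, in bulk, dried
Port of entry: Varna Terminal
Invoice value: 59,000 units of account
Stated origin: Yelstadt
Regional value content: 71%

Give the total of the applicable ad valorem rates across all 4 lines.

Line A: vegetables → 12.01; dried → 12.01.01; in bulk → 12.01.01.03. Scheduled 4%. Yelstadt agreement on 12.01: RVC ≥ 60% → 7% available; preference 7% not lower than 4% → no reduction. → 4%.
Line B: grain → 12.02; dried → 12.02.01; retail-packed → 12.02.01.01. Scheduled 4%. anti-dumping (Belmark, 12.02.01.01): +35%; total 4% + 35% = 39%. → 39%.
Line C: vegetables → 12.01; dried → 12.01.01; for industrial use → 12.01.01.01. Scheduled 31%. anti-dumping (Belmark, 12.01.01): +28%; total 31% + 28% = 59%. → 59%.
Line D: grain → 12.02; dried → 12.02.01; in bulk → 12.02.01.02. Scheduled 31%. Yelstadt agreement on 12.01: 12.02.01.02 not covered. → 31%.
Sum: 4% + 39% + 59% + 31% = 133%.

133%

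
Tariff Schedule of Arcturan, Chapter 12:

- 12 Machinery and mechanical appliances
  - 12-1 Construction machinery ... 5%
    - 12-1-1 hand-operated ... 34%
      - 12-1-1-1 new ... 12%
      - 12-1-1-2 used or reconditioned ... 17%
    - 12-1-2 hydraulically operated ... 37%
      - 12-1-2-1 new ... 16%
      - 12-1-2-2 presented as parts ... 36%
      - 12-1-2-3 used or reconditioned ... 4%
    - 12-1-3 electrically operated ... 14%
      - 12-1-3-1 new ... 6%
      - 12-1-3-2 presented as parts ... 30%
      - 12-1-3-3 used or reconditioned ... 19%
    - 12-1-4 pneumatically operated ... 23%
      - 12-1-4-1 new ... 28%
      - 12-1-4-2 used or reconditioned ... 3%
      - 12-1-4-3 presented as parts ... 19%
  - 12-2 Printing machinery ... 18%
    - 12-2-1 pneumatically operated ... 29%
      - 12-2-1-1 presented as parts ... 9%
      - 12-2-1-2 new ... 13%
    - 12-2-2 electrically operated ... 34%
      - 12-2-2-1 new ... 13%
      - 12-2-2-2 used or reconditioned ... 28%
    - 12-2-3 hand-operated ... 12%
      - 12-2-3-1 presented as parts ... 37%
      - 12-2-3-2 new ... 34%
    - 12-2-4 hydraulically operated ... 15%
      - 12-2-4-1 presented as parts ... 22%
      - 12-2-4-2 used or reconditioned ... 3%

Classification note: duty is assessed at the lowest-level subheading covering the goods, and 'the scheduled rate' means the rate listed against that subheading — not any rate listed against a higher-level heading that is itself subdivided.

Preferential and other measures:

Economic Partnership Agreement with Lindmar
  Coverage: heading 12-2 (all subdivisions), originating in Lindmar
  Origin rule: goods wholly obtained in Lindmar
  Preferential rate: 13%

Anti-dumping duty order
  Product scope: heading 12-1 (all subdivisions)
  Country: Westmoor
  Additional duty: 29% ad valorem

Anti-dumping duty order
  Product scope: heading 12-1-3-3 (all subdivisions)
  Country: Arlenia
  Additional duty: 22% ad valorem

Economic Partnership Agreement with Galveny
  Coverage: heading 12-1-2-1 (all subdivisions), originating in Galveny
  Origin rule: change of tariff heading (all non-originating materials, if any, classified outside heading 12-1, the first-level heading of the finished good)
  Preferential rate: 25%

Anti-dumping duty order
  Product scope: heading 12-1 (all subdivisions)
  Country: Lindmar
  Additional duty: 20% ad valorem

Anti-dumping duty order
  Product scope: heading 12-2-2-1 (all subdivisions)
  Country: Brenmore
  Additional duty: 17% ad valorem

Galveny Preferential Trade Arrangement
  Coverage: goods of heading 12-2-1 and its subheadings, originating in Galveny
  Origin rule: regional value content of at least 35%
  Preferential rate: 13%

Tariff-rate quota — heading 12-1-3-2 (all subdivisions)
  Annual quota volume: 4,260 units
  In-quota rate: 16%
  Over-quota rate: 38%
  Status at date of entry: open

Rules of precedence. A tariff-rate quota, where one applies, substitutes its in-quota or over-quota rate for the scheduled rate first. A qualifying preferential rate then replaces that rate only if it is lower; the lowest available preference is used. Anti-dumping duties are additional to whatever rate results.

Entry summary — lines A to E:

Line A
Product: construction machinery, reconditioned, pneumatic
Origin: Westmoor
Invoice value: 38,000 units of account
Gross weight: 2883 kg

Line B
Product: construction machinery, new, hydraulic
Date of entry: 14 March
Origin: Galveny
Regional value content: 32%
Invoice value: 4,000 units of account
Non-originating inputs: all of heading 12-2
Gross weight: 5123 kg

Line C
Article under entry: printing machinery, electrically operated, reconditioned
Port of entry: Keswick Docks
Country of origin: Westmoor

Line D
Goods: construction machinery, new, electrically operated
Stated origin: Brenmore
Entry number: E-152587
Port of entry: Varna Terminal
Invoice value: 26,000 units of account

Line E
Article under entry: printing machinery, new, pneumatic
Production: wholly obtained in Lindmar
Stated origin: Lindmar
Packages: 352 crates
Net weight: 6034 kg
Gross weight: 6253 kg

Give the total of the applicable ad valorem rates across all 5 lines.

95%

Line A: construction → 12-1; pneumatic → 12-1-4; reconditioned → 12-1-4-2. Scheduled 3%. anti-dumping (Westmoor, 12-1): +29%; total 3% + 29% = 32%. → 32%.
Line B: construction → 12-1; hydraulic → 12-1-2; new → 12-1-2-1. Scheduled 16%. Galveny agreement on 12-1-2-1: CTH met → 25% available; Galveny agreement on 12-2-1: 12-1-2-1 not covered; preference 25% not lower than 16% → no reduction. → 16%.
Line C: printing → 12-2; electrically operated → 12-2-2; reconditioned → 12-2-2-2. Scheduled 28%. No special measure applies. → 28%.
Line D: construction → 12-1; electrically operated → 12-1-3; new → 12-1-3-1. Scheduled 6%. No special measure applies. → 6%.
Line E: printing → 12-2; pneumatic → 12-2-1; new → 12-2-1-2. Scheduled 13%. Lindmar agreement on 12-2: wholly obtained → 13% available; preference 13% not lower than 13% → no reduction. → 13%.
Sum: 32% + 16% + 28% + 6% + 13% = 95%.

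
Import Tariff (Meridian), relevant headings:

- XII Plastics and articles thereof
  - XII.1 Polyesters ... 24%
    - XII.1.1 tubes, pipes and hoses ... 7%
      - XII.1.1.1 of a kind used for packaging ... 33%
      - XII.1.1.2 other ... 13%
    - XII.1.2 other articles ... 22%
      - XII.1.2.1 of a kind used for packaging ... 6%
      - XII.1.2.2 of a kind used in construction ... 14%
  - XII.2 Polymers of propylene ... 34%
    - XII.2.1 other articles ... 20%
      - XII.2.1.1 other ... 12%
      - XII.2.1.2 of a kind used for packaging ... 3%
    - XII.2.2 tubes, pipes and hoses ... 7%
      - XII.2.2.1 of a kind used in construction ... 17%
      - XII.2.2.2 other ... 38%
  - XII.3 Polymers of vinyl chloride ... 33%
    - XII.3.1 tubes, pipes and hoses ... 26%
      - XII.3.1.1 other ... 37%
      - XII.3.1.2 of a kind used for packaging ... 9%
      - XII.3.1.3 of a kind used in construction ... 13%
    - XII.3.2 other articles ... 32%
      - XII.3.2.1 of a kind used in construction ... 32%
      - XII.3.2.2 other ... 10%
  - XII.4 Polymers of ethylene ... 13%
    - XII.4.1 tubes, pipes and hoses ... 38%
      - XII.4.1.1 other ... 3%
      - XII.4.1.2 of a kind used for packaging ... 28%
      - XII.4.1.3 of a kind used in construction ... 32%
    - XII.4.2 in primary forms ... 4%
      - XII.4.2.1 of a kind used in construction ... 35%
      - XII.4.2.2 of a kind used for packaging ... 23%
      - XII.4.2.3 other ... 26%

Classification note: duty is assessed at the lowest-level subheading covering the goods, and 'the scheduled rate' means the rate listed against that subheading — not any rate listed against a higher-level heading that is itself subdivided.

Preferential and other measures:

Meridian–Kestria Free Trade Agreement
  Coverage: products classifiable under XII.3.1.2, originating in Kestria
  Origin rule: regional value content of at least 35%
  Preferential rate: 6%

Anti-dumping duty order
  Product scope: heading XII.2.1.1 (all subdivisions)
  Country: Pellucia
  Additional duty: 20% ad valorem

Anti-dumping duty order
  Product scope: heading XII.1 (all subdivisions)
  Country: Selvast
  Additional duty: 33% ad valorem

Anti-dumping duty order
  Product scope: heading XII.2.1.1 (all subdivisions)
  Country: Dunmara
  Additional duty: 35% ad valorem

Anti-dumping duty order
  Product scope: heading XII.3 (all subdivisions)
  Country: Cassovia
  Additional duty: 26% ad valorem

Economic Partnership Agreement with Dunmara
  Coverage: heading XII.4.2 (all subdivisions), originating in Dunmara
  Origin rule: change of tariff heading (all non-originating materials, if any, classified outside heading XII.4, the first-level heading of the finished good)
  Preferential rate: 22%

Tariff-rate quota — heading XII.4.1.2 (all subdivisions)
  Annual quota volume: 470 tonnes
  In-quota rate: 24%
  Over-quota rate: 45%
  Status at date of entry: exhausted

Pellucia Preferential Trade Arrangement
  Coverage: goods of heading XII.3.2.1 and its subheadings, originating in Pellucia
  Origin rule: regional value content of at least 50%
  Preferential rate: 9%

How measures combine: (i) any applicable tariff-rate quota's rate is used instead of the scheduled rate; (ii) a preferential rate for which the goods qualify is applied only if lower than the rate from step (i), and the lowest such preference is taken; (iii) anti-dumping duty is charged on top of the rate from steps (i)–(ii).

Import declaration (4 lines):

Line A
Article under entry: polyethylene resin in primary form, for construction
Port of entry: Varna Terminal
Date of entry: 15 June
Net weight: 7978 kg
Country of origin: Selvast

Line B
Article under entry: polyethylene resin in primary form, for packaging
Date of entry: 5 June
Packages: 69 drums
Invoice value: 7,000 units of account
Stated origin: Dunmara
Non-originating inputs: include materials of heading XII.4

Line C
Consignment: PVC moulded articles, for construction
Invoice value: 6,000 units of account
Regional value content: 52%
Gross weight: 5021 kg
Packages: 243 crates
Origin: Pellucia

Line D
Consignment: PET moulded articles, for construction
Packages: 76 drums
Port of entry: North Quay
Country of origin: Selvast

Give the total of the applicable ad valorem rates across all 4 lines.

114%

Line A: polyethylene → XII.4; resin in primary form → XII.4.2; for construction → XII.4.2.1. Scheduled 35%. No special measure applies. → 35%.
Line B: polyethylene → XII.4; resin in primary form → XII.4.2; for packaging → XII.4.2.2. Scheduled 23%. Dunmara agreement on XII.4.2: CTH not met. → 23%.
Line C: PVC → XII.3; moulded articles → XII.3.2; for construction → XII.3.2.1. Scheduled 32%. Pellucia agreement on XII.3.2.1: RVC ≥ 50% → 9% available; preferential 9%. → 9%.
Line D: PET → XII.1; moulded articles → XII.1.2; for construction → XII.1.2.2. Scheduled 14%. anti-dumping (Selvast, XII.1): +33%; total 14% + 33% = 47%. → 47%.
Sum: 35% + 23% + 9% + 47% = 114%.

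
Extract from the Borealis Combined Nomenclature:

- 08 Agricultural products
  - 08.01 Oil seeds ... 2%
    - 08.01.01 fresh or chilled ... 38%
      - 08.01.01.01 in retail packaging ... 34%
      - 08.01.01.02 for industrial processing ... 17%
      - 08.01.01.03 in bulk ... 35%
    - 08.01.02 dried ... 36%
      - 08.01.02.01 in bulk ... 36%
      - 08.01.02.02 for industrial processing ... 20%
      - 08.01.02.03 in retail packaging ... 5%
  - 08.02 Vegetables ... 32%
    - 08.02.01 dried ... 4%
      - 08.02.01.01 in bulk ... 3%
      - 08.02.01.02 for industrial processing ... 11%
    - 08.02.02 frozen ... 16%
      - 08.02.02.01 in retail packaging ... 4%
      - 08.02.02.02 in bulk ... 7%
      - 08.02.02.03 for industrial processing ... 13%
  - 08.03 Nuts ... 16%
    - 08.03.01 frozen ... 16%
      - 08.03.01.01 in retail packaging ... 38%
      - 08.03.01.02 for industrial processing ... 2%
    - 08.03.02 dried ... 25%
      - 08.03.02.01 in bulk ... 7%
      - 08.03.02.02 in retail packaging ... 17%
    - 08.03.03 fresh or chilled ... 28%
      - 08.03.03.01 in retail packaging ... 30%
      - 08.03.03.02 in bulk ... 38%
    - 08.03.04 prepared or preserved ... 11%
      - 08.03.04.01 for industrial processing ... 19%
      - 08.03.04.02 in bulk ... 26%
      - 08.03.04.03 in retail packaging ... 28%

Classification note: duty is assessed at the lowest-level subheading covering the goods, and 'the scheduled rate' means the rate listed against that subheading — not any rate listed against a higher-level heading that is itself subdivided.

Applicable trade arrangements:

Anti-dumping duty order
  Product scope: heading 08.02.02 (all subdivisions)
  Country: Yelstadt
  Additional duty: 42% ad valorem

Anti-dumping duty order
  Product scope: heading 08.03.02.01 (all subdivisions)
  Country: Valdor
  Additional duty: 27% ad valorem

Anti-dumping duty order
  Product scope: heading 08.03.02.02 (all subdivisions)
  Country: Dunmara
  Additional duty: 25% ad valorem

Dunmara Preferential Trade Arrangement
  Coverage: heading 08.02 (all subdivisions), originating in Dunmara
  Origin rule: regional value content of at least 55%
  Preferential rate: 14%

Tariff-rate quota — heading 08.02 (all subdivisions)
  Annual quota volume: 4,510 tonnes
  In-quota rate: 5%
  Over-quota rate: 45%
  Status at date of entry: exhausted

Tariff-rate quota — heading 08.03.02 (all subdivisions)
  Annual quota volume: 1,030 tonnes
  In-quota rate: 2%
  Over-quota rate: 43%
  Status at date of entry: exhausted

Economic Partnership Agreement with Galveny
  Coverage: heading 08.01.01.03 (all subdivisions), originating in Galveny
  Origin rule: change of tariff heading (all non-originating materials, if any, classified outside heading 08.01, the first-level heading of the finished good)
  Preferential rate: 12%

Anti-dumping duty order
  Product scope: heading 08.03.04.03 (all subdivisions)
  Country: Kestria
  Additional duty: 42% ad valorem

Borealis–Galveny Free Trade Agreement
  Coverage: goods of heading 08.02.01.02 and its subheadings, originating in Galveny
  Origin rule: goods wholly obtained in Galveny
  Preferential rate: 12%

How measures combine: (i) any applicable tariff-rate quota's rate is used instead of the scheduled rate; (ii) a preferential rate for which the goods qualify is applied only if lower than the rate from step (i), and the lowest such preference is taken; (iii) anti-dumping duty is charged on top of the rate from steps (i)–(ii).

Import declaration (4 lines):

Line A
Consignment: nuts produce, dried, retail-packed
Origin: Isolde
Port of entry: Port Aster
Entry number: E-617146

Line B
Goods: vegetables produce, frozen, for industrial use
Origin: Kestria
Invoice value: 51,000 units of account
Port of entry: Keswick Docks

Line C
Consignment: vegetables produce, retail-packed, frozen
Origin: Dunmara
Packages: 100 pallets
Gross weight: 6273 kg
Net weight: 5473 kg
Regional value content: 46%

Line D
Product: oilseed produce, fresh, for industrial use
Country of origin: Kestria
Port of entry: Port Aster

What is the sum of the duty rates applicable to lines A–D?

Line A: nuts → 08.03; dried → 08.03.02; retail-packed → 08.03.02.02. Scheduled 17%. quota on 08.03.02 exhausted → over-quota 43%. → 43%.
Line B: vegetables → 08.02; frozen → 08.02.02; for industrial use → 08.02.02.03. Scheduled 13%. quota on 08.02 exhausted → over-quota 45%. → 45%.
Line C: vegetables → 08.02; frozen → 08.02.02; retail-packed → 08.02.02.01. Scheduled 4%. quota on 08.02 exhausted → over-quota 45%; Dunmara agreement on 08.02: RVC < 55%. → 45%.
Line D: oilseed → 08.01; fresh → 08.01.01; for industrial use → 08.01.01.02. Scheduled 17%. No special measure applies. → 17%.
Sum: 43% + 45% + 45% + 17% = 150%.

150%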